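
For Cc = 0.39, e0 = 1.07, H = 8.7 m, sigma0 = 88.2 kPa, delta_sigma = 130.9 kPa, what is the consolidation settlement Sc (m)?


Result: 0.6477 m

Derivation:
Using Sc = Cc * H / (1 + e0) * log10((sigma0 + delta_sigma) / sigma0)
Stress ratio = (88.2 + 130.9) / 88.2 = 2.48413
log10(2.48413) = 0.395174
Cc * H / (1 + e0) = 0.39 * 8.7 / (1 + 1.07) = 1.63913
Sc = 1.63913 * 0.395174
Sc = 0.6477 m


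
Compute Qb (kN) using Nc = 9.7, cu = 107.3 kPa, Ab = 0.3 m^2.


Using Qb = Nc * cu * Ab
Qb = 9.7 * 107.3 * 0.3
Qb = 312.24 kN


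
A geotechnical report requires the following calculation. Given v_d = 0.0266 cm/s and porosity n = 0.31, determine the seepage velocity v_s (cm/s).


Result: 0.08581 cm/s

Derivation:
Using v_s = v_d / n
v_s = 0.0266 / 0.31
v_s = 0.08581 cm/s


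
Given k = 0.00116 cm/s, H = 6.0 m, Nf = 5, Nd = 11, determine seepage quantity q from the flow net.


Convert k to m/s for unit consistency with H:
k = 0.00116 cm/s = 0.00116 / 100 m/s = 1.16e-05 m/s
Using q = k * H * Nf / Nd
Nf / Nd = 5 / 11 = 0.4545
q = 1.16e-05 * 6.0 * 0.4545
q = 3.164e-05 m^3/s per m


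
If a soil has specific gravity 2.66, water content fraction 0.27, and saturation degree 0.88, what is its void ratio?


Using the relation e = Gs * w / S
e = 2.66 * 0.27 / 0.88
e = 0.8161


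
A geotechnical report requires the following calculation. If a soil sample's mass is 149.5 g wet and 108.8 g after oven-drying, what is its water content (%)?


Result: 37.41 %

Derivation:
Using w = (m_wet - m_dry) / m_dry * 100
m_wet - m_dry = 149.5 - 108.8 = 40.7 g
w = 40.7 / 108.8 * 100
w = 37.41 %


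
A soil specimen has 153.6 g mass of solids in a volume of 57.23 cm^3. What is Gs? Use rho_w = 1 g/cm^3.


Using Gs = m_s / (V_s * rho_w)
Since rho_w = 1 g/cm^3:
Gs = 153.6 / 57.23
Gs = 2.684


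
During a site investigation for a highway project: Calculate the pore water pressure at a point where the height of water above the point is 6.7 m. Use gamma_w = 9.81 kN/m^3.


Using u = gamma_w * h_w
u = 9.81 * 6.7
u = 65.73 kPa


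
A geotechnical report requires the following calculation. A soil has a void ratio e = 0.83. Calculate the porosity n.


Using the relation n = e / (1 + e)
n = 0.83 / (1 + 0.83)
n = 0.83 / 1.83
n = 0.4536


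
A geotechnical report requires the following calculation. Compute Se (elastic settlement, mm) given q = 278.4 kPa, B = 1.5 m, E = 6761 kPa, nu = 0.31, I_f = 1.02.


Using Se = q * B * (1 - nu^2) * I_f / E
1 - nu^2 = 1 - 0.31^2 = 0.9039
Se = 278.4 * 1.5 * 0.9039 * 1.02 / 6761
Se = 0.056947 m
Convert to mm: Se = 0.056947 * 1000 = 56.947 mm


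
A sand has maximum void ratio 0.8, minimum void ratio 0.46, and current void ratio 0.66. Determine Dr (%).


Using Dr = (e_max - e) / (e_max - e_min) * 100
e_max - e = 0.8 - 0.66 = 0.14
e_max - e_min = 0.8 - 0.46 = 0.34
Dr = 0.14 / 0.34 * 100
Dr = 41.18 %


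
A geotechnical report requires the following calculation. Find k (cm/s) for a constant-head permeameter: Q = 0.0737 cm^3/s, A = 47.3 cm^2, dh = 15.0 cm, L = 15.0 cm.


Compute hydraulic gradient:
i = dh / L = 15.0 / 15.0 = 1
Then apply Darcy's law:
k = Q / (A * i)
k = 0.0737 / (47.3 * 1)
k = 0.0737 / 47.3
k = 0.001558 cm/s


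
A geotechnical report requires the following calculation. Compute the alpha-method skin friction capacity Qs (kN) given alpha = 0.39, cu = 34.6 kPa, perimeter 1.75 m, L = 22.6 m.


Result: 533.69 kN

Derivation:
Using Qs = alpha * cu * perimeter * L
Qs = 0.39 * 34.6 * 1.75 * 22.6
Qs = 533.69 kN


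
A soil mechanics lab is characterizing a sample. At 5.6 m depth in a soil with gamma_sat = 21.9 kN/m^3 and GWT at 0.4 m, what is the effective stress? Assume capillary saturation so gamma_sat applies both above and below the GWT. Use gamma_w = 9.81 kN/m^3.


Total stress = gamma_sat * depth
sigma = 21.9 * 5.6 = 122.64 kPa
Pore water pressure u = gamma_w * (depth - d_wt)
u = 9.81 * (5.6 - 0.4) = 51.012 kPa
Effective stress = sigma - u
sigma' = 122.64 - 51.012 = 71.63 kPa


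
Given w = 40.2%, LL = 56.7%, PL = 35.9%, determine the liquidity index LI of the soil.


First compute the plasticity index:
PI = LL - PL = 56.7 - 35.9 = 20.8
Then compute the liquidity index:
LI = (w - PL) / PI
LI = (40.2 - 35.9) / 20.8
LI = 0.207


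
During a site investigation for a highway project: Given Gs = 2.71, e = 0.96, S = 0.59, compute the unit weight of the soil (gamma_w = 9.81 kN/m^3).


Using gamma = gamma_w * (Gs + S*e) / (1 + e)
Numerator: Gs + S*e = 2.71 + 0.59*0.96 = 3.2764
Denominator: 1 + e = 1 + 0.96 = 1.96
gamma = 9.81 * 3.2764 / 1.96
gamma = 16.399 kN/m^3


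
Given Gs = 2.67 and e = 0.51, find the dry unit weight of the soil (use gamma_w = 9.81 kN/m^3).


Result: 17.346 kN/m^3

Derivation:
Using gamma_d = Gs * gamma_w / (1 + e)
gamma_d = 2.67 * 9.81 / (1 + 0.51)
gamma_d = 2.67 * 9.81 / 1.51
gamma_d = 17.346 kN/m^3


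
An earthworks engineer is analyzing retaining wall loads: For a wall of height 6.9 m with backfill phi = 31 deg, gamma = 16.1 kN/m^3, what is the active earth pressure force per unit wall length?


Compute active earth pressure coefficient:
Ka = tan^2(45 - phi/2) = tan^2(29.5) = 0.320099
Compute active force:
Pa = 0.5 * Ka * gamma * H^2
Pa = 0.5 * 0.320099 * 16.1 * 6.9^2
Pa = 122.68 kN/m


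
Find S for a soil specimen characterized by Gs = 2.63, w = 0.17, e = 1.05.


Using S = Gs * w / e
S = 2.63 * 0.17 / 1.05
S = 0.4258


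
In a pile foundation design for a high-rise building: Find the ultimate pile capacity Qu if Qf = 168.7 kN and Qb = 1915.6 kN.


Result: 2084.3 kN

Derivation:
Using Qu = Qf + Qb
Qu = 168.7 + 1915.6
Qu = 2084.3 kN


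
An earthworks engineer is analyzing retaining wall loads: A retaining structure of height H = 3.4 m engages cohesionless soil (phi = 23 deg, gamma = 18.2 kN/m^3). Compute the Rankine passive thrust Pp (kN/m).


Compute passive earth pressure coefficient:
Kp = tan^2(45 + phi/2) = tan^2(56.5) = 2.282623
Compute passive force:
Pp = 0.5 * Kp * gamma * H^2
Pp = 0.5 * 2.282623 * 18.2 * 3.4^2
Pp = 240.12 kN/m


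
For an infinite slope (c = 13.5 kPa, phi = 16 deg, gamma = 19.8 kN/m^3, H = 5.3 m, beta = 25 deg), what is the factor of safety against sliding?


Using Fs = c / (gamma*H*sin(beta)*cos(beta)) + tan(phi)/tan(beta)
Cohesion contribution = 13.5 / (19.8*5.3*sin(25)*cos(25))
Cohesion contribution = 0.335868
Friction contribution = tan(16)/tan(25) = 0.614927
Fs = 0.335868 + 0.614927
Fs = 0.951


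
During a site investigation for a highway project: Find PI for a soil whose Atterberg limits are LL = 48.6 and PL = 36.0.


Result: 12.6

Derivation:
Using PI = LL - PL
PI = 48.6 - 36.0
PI = 12.6


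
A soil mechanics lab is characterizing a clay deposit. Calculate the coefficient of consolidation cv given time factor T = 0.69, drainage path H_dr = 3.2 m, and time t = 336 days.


Using cv = T * H_dr^2 / t
H_dr^2 = 3.2^2 = 10.24
cv = 0.69 * 10.24 / 336
cv = 0.02103 m^2/day


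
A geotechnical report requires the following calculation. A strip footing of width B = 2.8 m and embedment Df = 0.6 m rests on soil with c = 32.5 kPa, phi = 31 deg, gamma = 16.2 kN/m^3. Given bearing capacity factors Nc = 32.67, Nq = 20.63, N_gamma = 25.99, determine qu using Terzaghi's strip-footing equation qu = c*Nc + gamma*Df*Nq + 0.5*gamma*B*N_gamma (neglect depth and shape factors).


Compute qu = c*Nc + gamma*Df*Nq + 0.5*gamma*B*N_gamma
Term 1: 32.5 * 32.67 = 1061.775
Term 2: 16.2 * 0.6 * 20.63 = 200.5236
Term 3: 0.5 * 16.2 * 2.8 * 25.99 = 589.4532
qu = 1061.775 + 200.5236 + 589.4532
qu = 1851.75 kPa


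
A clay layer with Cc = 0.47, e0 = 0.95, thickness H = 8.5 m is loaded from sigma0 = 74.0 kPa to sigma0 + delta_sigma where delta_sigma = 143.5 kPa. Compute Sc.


Result: 0.9593 m

Derivation:
Using Sc = Cc * H / (1 + e0) * log10((sigma0 + delta_sigma) / sigma0)
Stress ratio = (74.0 + 143.5) / 74.0 = 2.93919
log10(2.93919) = 0.468228
Cc * H / (1 + e0) = 0.47 * 8.5 / (1 + 0.95) = 2.04872
Sc = 2.04872 * 0.468228
Sc = 0.9593 m


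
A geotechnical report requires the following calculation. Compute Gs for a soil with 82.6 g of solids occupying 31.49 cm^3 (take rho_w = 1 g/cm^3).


Using Gs = m_s / (V_s * rho_w)
Since rho_w = 1 g/cm^3:
Gs = 82.6 / 31.49
Gs = 2.623


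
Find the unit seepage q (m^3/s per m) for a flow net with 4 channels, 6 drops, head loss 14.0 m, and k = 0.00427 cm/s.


Result: 0.0003985 m^3/s per m

Derivation:
Convert k to m/s for unit consistency with H:
k = 0.00427 cm/s = 0.00427 / 100 m/s = 4.27e-05 m/s
Using q = k * H * Nf / Nd
Nf / Nd = 4 / 6 = 0.6667
q = 4.27e-05 * 14.0 * 0.6667
q = 0.0003985 m^3/s per m


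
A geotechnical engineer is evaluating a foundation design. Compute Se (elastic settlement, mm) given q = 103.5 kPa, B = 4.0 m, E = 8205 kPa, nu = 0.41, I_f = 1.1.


Using Se = q * B * (1 - nu^2) * I_f / E
1 - nu^2 = 1 - 0.41^2 = 0.8319
Se = 103.5 * 4.0 * 0.8319 * 1.1 / 8205
Se = 0.046173 m
Convert to mm: Se = 0.046173 * 1000 = 46.173 mm


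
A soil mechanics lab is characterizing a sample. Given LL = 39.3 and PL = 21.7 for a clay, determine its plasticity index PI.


Using PI = LL - PL
PI = 39.3 - 21.7
PI = 17.6


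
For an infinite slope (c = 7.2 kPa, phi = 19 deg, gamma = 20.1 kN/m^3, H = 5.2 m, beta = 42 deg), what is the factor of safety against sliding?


Using Fs = c / (gamma*H*sin(beta)*cos(beta)) + tan(phi)/tan(beta)
Cohesion contribution = 7.2 / (20.1*5.2*sin(42)*cos(42))
Cohesion contribution = 0.138532
Friction contribution = tan(19)/tan(42) = 0.382415
Fs = 0.138532 + 0.382415
Fs = 0.521


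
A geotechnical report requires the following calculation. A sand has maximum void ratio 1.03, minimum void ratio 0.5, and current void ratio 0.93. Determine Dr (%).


Using Dr = (e_max - e) / (e_max - e_min) * 100
e_max - e = 1.03 - 0.93 = 0.1
e_max - e_min = 1.03 - 0.5 = 0.53
Dr = 0.1 / 0.53 * 100
Dr = 18.87 %


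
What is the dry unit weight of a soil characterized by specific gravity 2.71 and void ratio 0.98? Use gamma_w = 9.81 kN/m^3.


Using gamma_d = Gs * gamma_w / (1 + e)
gamma_d = 2.71 * 9.81 / (1 + 0.98)
gamma_d = 2.71 * 9.81 / 1.98
gamma_d = 13.427 kN/m^3


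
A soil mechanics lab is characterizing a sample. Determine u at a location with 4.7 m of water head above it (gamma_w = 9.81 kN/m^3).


Result: 46.11 kPa

Derivation:
Using u = gamma_w * h_w
u = 9.81 * 4.7
u = 46.11 kPa


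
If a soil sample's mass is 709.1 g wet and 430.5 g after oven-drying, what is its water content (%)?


Result: 64.72 %

Derivation:
Using w = (m_wet - m_dry) / m_dry * 100
m_wet - m_dry = 709.1 - 430.5 = 278.6 g
w = 278.6 / 430.5 * 100
w = 64.72 %


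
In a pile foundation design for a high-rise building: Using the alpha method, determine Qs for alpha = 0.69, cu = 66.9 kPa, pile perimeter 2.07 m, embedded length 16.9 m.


Result: 1614.85 kN

Derivation:
Using Qs = alpha * cu * perimeter * L
Qs = 0.69 * 66.9 * 2.07 * 16.9
Qs = 1614.85 kN


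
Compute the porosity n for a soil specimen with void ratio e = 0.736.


Using the relation n = e / (1 + e)
n = 0.736 / (1 + 0.736)
n = 0.736 / 1.736
n = 0.424


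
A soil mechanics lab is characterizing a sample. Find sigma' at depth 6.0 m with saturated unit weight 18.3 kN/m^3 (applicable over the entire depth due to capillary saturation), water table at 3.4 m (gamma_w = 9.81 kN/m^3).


Total stress = gamma_sat * depth
sigma = 18.3 * 6.0 = 109.8 kPa
Pore water pressure u = gamma_w * (depth - d_wt)
u = 9.81 * (6.0 - 3.4) = 25.506 kPa
Effective stress = sigma - u
sigma' = 109.8 - 25.506 = 84.29 kPa


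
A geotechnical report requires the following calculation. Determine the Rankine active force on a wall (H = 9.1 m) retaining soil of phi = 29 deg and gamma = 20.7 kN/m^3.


Result: 297.39 kN/m

Derivation:
Compute active earth pressure coefficient:
Ka = tan^2(45 - phi/2) = tan^2(30.5) = 0.346974
Compute active force:
Pa = 0.5 * Ka * gamma * H^2
Pa = 0.5 * 0.346974 * 20.7 * 9.1^2
Pa = 297.39 kN/m


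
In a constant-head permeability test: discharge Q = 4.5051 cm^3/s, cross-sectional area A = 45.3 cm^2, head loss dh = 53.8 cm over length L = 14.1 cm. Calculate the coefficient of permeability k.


Compute hydraulic gradient:
i = dh / L = 53.8 / 14.1 = 3.8156
Then apply Darcy's law:
k = Q / (A * i)
k = 4.5051 / (45.3 * 3.8156)
k = 4.5051 / 172.847
k = 0.026064 cm/s


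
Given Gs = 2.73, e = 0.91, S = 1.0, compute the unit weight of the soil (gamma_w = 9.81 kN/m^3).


Result: 18.695 kN/m^3

Derivation:
Using gamma = gamma_w * (Gs + S*e) / (1 + e)
Numerator: Gs + S*e = 2.73 + 1.0*0.91 = 3.64
Denominator: 1 + e = 1 + 0.91 = 1.91
gamma = 9.81 * 3.64 / 1.91
gamma = 18.695 kN/m^3


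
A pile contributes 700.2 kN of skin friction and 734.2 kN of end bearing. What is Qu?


Using Qu = Qf + Qb
Qu = 700.2 + 734.2
Qu = 1434.4 kN


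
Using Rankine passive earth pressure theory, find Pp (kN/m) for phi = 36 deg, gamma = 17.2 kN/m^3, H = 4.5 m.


Result: 670.8 kN/m

Derivation:
Compute passive earth pressure coefficient:
Kp = tan^2(45 + phi/2) = tan^2(63.0) = 3.85184
Compute passive force:
Pp = 0.5 * Kp * gamma * H^2
Pp = 0.5 * 3.85184 * 17.2 * 4.5^2
Pp = 670.8 kN/m


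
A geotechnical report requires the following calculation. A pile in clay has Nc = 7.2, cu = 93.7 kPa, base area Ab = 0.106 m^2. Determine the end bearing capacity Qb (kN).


Using Qb = Nc * cu * Ab
Qb = 7.2 * 93.7 * 0.106
Qb = 71.51 kN


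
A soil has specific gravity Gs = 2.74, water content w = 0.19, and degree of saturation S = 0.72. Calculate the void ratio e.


Using the relation e = Gs * w / S
e = 2.74 * 0.19 / 0.72
e = 0.7231


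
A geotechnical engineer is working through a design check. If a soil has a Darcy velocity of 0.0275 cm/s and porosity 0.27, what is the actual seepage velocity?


Using v_s = v_d / n
v_s = 0.0275 / 0.27
v_s = 0.10185 cm/s


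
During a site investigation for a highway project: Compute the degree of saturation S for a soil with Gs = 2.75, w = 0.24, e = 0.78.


Using S = Gs * w / e
S = 2.75 * 0.24 / 0.78
S = 0.8462


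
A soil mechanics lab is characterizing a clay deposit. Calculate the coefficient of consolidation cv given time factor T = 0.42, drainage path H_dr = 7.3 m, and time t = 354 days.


Result: 0.06323 m^2/day

Derivation:
Using cv = T * H_dr^2 / t
H_dr^2 = 7.3^2 = 53.29
cv = 0.42 * 53.29 / 354
cv = 0.06323 m^2/day


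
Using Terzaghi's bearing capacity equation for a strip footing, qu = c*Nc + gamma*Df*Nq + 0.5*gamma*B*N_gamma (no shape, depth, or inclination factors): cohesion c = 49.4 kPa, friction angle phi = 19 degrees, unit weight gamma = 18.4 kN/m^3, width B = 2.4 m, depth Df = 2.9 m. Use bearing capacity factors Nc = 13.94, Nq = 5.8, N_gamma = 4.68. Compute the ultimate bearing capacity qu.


Result: 1101.46 kPa

Derivation:
Compute qu = c*Nc + gamma*Df*Nq + 0.5*gamma*B*N_gamma
Term 1: 49.4 * 13.94 = 688.636
Term 2: 18.4 * 2.9 * 5.8 = 309.488
Term 3: 0.5 * 18.4 * 2.4 * 4.68 = 103.3344
qu = 688.636 + 309.488 + 103.3344
qu = 1101.46 kPa


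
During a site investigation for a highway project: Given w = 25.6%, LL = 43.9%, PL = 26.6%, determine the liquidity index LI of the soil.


First compute the plasticity index:
PI = LL - PL = 43.9 - 26.6 = 17.3
Then compute the liquidity index:
LI = (w - PL) / PI
LI = (25.6 - 26.6) / 17.3
LI = -0.058


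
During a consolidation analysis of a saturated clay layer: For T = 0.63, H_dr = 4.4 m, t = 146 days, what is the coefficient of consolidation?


Using cv = T * H_dr^2 / t
H_dr^2 = 4.4^2 = 19.36
cv = 0.63 * 19.36 / 146
cv = 0.08354 m^2/day


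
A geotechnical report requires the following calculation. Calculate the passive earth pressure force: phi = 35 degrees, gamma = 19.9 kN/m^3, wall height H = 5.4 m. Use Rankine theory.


Result: 1070.67 kN/m

Derivation:
Compute passive earth pressure coefficient:
Kp = tan^2(45 + phi/2) = tan^2(62.5) = 3.690172
Compute passive force:
Pp = 0.5 * Kp * gamma * H^2
Pp = 0.5 * 3.690172 * 19.9 * 5.4^2
Pp = 1070.67 kN/m


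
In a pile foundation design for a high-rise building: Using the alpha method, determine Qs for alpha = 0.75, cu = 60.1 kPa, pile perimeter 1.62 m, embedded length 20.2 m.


Result: 1475.03 kN

Derivation:
Using Qs = alpha * cu * perimeter * L
Qs = 0.75 * 60.1 * 1.62 * 20.2
Qs = 1475.03 kN


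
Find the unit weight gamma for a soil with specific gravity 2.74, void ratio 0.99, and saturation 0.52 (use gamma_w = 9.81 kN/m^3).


Result: 16.045 kN/m^3

Derivation:
Using gamma = gamma_w * (Gs + S*e) / (1 + e)
Numerator: Gs + S*e = 2.74 + 0.52*0.99 = 3.2548
Denominator: 1 + e = 1 + 0.99 = 1.99
gamma = 9.81 * 3.2548 / 1.99
gamma = 16.045 kN/m^3


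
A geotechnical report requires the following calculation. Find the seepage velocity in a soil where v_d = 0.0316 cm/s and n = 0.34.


Result: 0.09294 cm/s

Derivation:
Using v_s = v_d / n
v_s = 0.0316 / 0.34
v_s = 0.09294 cm/s


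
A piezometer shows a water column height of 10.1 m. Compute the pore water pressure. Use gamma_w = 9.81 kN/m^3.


Result: 99.08 kPa

Derivation:
Using u = gamma_w * h_w
u = 9.81 * 10.1
u = 99.08 kPa


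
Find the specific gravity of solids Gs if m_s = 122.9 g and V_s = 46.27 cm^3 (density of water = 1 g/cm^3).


Result: 2.656

Derivation:
Using Gs = m_s / (V_s * rho_w)
Since rho_w = 1 g/cm^3:
Gs = 122.9 / 46.27
Gs = 2.656


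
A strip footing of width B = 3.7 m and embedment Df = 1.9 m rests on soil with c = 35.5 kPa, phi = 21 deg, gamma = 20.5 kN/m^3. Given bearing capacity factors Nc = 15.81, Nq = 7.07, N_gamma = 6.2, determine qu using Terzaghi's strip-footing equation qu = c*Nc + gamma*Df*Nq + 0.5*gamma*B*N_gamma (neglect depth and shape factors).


Compute qu = c*Nc + gamma*Df*Nq + 0.5*gamma*B*N_gamma
Term 1: 35.5 * 15.81 = 561.255
Term 2: 20.5 * 1.9 * 7.07 = 275.3765
Term 3: 0.5 * 20.5 * 3.7 * 6.2 = 235.135
qu = 561.255 + 275.3765 + 235.135
qu = 1071.77 kPa


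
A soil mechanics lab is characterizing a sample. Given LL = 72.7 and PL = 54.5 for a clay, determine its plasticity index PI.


Using PI = LL - PL
PI = 72.7 - 54.5
PI = 18.2


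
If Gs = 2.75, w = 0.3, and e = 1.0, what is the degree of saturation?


Using S = Gs * w / e
S = 2.75 * 0.3 / 1.0
S = 0.825


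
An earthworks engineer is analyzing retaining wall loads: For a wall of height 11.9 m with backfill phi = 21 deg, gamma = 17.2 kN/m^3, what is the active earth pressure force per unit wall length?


Result: 575.26 kN/m

Derivation:
Compute active earth pressure coefficient:
Ka = tan^2(45 - phi/2) = tan^2(34.5) = 0.472355
Compute active force:
Pa = 0.5 * Ka * gamma * H^2
Pa = 0.5 * 0.472355 * 17.2 * 11.9^2
Pa = 575.26 kN/m


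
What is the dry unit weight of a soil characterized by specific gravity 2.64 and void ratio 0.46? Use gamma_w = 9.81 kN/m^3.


Using gamma_d = Gs * gamma_w / (1 + e)
gamma_d = 2.64 * 9.81 / (1 + 0.46)
gamma_d = 2.64 * 9.81 / 1.46
gamma_d = 17.739 kN/m^3


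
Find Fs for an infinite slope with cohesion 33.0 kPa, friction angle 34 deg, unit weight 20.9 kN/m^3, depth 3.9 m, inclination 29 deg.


Result: 2.172

Derivation:
Using Fs = c / (gamma*H*sin(beta)*cos(beta)) + tan(phi)/tan(beta)
Cohesion contribution = 33.0 / (20.9*3.9*sin(29)*cos(29))
Cohesion contribution = 0.9548
Friction contribution = tan(34)/tan(29) = 1.21685
Fs = 0.9548 + 1.21685
Fs = 2.172


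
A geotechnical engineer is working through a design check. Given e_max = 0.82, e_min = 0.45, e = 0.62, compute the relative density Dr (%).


Using Dr = (e_max - e) / (e_max - e_min) * 100
e_max - e = 0.82 - 0.62 = 0.2
e_max - e_min = 0.82 - 0.45 = 0.37
Dr = 0.2 / 0.37 * 100
Dr = 54.05 %


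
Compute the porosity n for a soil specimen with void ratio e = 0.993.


Using the relation n = e / (1 + e)
n = 0.993 / (1 + 0.993)
n = 0.993 / 1.993
n = 0.4982


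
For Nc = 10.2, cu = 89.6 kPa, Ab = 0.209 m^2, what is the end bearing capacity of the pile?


Using Qb = Nc * cu * Ab
Qb = 10.2 * 89.6 * 0.209
Qb = 191.01 kN


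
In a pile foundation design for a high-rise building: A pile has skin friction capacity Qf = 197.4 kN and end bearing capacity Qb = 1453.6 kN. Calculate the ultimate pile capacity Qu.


Using Qu = Qf + Qb
Qu = 197.4 + 1453.6
Qu = 1651.0 kN


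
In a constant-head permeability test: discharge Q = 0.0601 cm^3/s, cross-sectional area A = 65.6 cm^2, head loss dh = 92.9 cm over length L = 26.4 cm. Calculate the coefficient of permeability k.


Compute hydraulic gradient:
i = dh / L = 92.9 / 26.4 = 3.51894
Then apply Darcy's law:
k = Q / (A * i)
k = 0.0601 / (65.6 * 3.51894)
k = 0.0601 / 230.842
k = 0.00026 cm/s


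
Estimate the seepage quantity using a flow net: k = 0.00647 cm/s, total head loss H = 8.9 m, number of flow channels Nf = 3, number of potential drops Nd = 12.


Result: 0.000144 m^3/s per m

Derivation:
Convert k to m/s for unit consistency with H:
k = 0.00647 cm/s = 0.00647 / 100 m/s = 6.47e-05 m/s
Using q = k * H * Nf / Nd
Nf / Nd = 3 / 12 = 0.25
q = 6.47e-05 * 8.9 * 0.25
q = 0.000144 m^3/s per m


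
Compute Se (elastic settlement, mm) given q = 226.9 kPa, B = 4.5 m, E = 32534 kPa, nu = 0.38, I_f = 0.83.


Result: 22.287 mm

Derivation:
Using Se = q * B * (1 - nu^2) * I_f / E
1 - nu^2 = 1 - 0.38^2 = 0.8556
Se = 226.9 * 4.5 * 0.8556 * 0.83 / 32534
Se = 0.022287 m
Convert to mm: Se = 0.022287 * 1000 = 22.287 mm


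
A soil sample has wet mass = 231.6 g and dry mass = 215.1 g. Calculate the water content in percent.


Result: 7.67 %

Derivation:
Using w = (m_wet - m_dry) / m_dry * 100
m_wet - m_dry = 231.6 - 215.1 = 16.5 g
w = 16.5 / 215.1 * 100
w = 7.67 %


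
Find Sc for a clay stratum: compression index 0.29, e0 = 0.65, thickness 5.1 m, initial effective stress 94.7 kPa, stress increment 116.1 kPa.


Using Sc = Cc * H / (1 + e0) * log10((sigma0 + delta_sigma) / sigma0)
Stress ratio = (94.7 + 116.1) / 94.7 = 2.22598
log10(2.22598) = 0.347521
Cc * H / (1 + e0) = 0.29 * 5.1 / (1 + 0.65) = 0.896364
Sc = 0.896364 * 0.347521
Sc = 0.3115 m


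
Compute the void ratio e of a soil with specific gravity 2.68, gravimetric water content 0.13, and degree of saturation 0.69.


Using the relation e = Gs * w / S
e = 2.68 * 0.13 / 0.69
e = 0.5049


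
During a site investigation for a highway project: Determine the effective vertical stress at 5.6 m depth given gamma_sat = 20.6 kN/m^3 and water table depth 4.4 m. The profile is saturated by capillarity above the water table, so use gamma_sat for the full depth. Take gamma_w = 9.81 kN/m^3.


Total stress = gamma_sat * depth
sigma = 20.6 * 5.6 = 115.36 kPa
Pore water pressure u = gamma_w * (depth - d_wt)
u = 9.81 * (5.6 - 4.4) = 11.772 kPa
Effective stress = sigma - u
sigma' = 115.36 - 11.772 = 103.59 kPa


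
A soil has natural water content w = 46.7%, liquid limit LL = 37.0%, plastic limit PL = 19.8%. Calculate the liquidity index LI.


First compute the plasticity index:
PI = LL - PL = 37.0 - 19.8 = 17.2
Then compute the liquidity index:
LI = (w - PL) / PI
LI = (46.7 - 19.8) / 17.2
LI = 1.564


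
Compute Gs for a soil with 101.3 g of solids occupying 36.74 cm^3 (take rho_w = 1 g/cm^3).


Using Gs = m_s / (V_s * rho_w)
Since rho_w = 1 g/cm^3:
Gs = 101.3 / 36.74
Gs = 2.757


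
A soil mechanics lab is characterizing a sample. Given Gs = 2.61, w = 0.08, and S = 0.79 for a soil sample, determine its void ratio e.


Using the relation e = Gs * w / S
e = 2.61 * 0.08 / 0.79
e = 0.2643


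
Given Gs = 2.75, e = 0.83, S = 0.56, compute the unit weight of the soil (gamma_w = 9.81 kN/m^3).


Using gamma = gamma_w * (Gs + S*e) / (1 + e)
Numerator: Gs + S*e = 2.75 + 0.56*0.83 = 3.2148
Denominator: 1 + e = 1 + 0.83 = 1.83
gamma = 9.81 * 3.2148 / 1.83
gamma = 17.233 kN/m^3


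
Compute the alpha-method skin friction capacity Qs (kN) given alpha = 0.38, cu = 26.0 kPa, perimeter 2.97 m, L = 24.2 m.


Result: 710.12 kN

Derivation:
Using Qs = alpha * cu * perimeter * L
Qs = 0.38 * 26.0 * 2.97 * 24.2
Qs = 710.12 kN


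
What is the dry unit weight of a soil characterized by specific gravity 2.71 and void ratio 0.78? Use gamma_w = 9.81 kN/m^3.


Using gamma_d = Gs * gamma_w / (1 + e)
gamma_d = 2.71 * 9.81 / (1 + 0.78)
gamma_d = 2.71 * 9.81 / 1.78
gamma_d = 14.935 kN/m^3


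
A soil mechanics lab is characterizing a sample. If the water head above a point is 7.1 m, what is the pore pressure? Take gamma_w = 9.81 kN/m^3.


Using u = gamma_w * h_w
u = 9.81 * 7.1
u = 69.65 kPa


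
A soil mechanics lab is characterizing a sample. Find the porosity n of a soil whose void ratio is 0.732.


Using the relation n = e / (1 + e)
n = 0.732 / (1 + 0.732)
n = 0.732 / 1.732
n = 0.4226


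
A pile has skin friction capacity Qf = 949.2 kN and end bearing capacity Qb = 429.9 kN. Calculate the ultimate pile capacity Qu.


Using Qu = Qf + Qb
Qu = 949.2 + 429.9
Qu = 1379.1 kN


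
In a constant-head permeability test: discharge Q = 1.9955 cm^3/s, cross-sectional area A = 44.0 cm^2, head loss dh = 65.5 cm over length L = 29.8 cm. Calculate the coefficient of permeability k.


Result: 0.020634 cm/s

Derivation:
Compute hydraulic gradient:
i = dh / L = 65.5 / 29.8 = 2.19799
Then apply Darcy's law:
k = Q / (A * i)
k = 1.9955 / (44.0 * 2.19799)
k = 1.9955 / 96.7114
k = 0.020634 cm/s


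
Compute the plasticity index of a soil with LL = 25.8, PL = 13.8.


Result: 12.0

Derivation:
Using PI = LL - PL
PI = 25.8 - 13.8
PI = 12.0


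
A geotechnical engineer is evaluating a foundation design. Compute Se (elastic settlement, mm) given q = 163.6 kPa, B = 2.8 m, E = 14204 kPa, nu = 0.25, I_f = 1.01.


Using Se = q * B * (1 - nu^2) * I_f / E
1 - nu^2 = 1 - 0.25^2 = 0.9375
Se = 163.6 * 2.8 * 0.9375 * 1.01 / 14204
Se = 0.030537 m
Convert to mm: Se = 0.030537 * 1000 = 30.537 mm


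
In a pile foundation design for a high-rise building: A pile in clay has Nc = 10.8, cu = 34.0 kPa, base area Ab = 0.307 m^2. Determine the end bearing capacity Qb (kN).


Using Qb = Nc * cu * Ab
Qb = 10.8 * 34.0 * 0.307
Qb = 112.73 kN


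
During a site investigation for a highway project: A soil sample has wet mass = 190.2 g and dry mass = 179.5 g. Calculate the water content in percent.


Result: 5.96 %

Derivation:
Using w = (m_wet - m_dry) / m_dry * 100
m_wet - m_dry = 190.2 - 179.5 = 10.7 g
w = 10.7 / 179.5 * 100
w = 5.96 %


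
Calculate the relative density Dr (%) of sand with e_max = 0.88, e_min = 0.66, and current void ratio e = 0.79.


Result: 40.91 %

Derivation:
Using Dr = (e_max - e) / (e_max - e_min) * 100
e_max - e = 0.88 - 0.79 = 0.09
e_max - e_min = 0.88 - 0.66 = 0.22
Dr = 0.09 / 0.22 * 100
Dr = 40.91 %


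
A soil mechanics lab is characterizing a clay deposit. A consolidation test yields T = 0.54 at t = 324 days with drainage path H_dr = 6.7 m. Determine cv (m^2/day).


Using cv = T * H_dr^2 / t
H_dr^2 = 6.7^2 = 44.89
cv = 0.54 * 44.89 / 324
cv = 0.07482 m^2/day


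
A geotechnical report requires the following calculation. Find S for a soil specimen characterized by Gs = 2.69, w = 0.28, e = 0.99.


Using S = Gs * w / e
S = 2.69 * 0.28 / 0.99
S = 0.7608


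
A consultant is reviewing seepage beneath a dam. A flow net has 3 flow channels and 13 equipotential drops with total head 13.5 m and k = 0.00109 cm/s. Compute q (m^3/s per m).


Convert k to m/s for unit consistency with H:
k = 0.00109 cm/s = 0.00109 / 100 m/s = 1.09e-05 m/s
Using q = k * H * Nf / Nd
Nf / Nd = 3 / 13 = 0.2308
q = 1.09e-05 * 13.5 * 0.2308
q = 3.396e-05 m^3/s per m


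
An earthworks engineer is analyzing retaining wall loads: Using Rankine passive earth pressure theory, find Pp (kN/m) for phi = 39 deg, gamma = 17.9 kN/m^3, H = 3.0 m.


Compute passive earth pressure coefficient:
Kp = tan^2(45 + phi/2) = tan^2(64.5) = 4.395495
Compute passive force:
Pp = 0.5 * Kp * gamma * H^2
Pp = 0.5 * 4.395495 * 17.9 * 3.0^2
Pp = 354.06 kN/m


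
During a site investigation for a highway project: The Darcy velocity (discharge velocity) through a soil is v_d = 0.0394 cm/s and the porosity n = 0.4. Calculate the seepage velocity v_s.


Using v_s = v_d / n
v_s = 0.0394 / 0.4
v_s = 0.0985 cm/s


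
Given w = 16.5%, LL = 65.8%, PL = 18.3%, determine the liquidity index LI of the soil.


First compute the plasticity index:
PI = LL - PL = 65.8 - 18.3 = 47.5
Then compute the liquidity index:
LI = (w - PL) / PI
LI = (16.5 - 18.3) / 47.5
LI = -0.038


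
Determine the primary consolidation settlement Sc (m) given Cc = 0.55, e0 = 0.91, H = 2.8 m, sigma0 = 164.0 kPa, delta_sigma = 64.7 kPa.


Using Sc = Cc * H / (1 + e0) * log10((sigma0 + delta_sigma) / sigma0)
Stress ratio = (164.0 + 64.7) / 164.0 = 1.39451
log10(1.39451) = 0.144422
Cc * H / (1 + e0) = 0.55 * 2.8 / (1 + 0.91) = 0.806283
Sc = 0.806283 * 0.144422
Sc = 0.1164 m


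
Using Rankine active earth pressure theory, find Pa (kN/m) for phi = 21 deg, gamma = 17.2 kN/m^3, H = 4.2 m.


Result: 71.66 kN/m

Derivation:
Compute active earth pressure coefficient:
Ka = tan^2(45 - phi/2) = tan^2(34.5) = 0.472355
Compute active force:
Pa = 0.5 * Ka * gamma * H^2
Pa = 0.5 * 0.472355 * 17.2 * 4.2^2
Pa = 71.66 kN/m


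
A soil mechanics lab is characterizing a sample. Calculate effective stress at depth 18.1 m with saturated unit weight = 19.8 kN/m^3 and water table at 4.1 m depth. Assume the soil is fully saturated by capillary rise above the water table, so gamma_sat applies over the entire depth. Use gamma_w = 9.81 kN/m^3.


Total stress = gamma_sat * depth
sigma = 19.8 * 18.1 = 358.38 kPa
Pore water pressure u = gamma_w * (depth - d_wt)
u = 9.81 * (18.1 - 4.1) = 137.34 kPa
Effective stress = sigma - u
sigma' = 358.38 - 137.34 = 221.04 kPa


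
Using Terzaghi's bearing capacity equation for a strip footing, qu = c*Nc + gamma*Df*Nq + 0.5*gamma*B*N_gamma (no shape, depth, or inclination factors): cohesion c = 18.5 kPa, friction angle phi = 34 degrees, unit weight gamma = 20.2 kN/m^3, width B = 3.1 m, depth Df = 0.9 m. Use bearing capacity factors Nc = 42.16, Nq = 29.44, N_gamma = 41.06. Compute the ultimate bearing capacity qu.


Result: 2600.77 kPa

Derivation:
Compute qu = c*Nc + gamma*Df*Nq + 0.5*gamma*B*N_gamma
Term 1: 18.5 * 42.16 = 779.96
Term 2: 20.2 * 0.9 * 29.44 = 535.2192
Term 3: 0.5 * 20.2 * 3.1 * 41.06 = 1285.5886
qu = 779.96 + 535.2192 + 1285.5886
qu = 2600.77 kPa


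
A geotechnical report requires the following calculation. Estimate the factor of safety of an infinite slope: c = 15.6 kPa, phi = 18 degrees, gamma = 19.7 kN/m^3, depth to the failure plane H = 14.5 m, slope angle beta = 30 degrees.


Using Fs = c / (gamma*H*sin(beta)*cos(beta)) + tan(phi)/tan(beta)
Cohesion contribution = 15.6 / (19.7*14.5*sin(30)*cos(30))
Cohesion contribution = 0.126122
Friction contribution = tan(18)/tan(30) = 0.562777
Fs = 0.126122 + 0.562777
Fs = 0.689


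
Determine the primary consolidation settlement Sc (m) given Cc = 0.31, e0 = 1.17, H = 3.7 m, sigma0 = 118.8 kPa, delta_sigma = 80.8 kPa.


Result: 0.1191 m

Derivation:
Using Sc = Cc * H / (1 + e0) * log10((sigma0 + delta_sigma) / sigma0)
Stress ratio = (118.8 + 80.8) / 118.8 = 1.68013
log10(1.68013) = 0.225344
Cc * H / (1 + e0) = 0.31 * 3.7 / (1 + 1.17) = 0.528571
Sc = 0.528571 * 0.225344
Sc = 0.1191 m


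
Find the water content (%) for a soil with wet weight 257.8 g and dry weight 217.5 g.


Using w = (m_wet - m_dry) / m_dry * 100
m_wet - m_dry = 257.8 - 217.5 = 40.3 g
w = 40.3 / 217.5 * 100
w = 18.53 %


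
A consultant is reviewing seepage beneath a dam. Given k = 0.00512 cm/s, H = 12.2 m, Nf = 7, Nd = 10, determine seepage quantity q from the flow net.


Result: 0.0004372 m^3/s per m

Derivation:
Convert k to m/s for unit consistency with H:
k = 0.00512 cm/s = 0.00512 / 100 m/s = 5.12e-05 m/s
Using q = k * H * Nf / Nd
Nf / Nd = 7 / 10 = 0.7
q = 5.12e-05 * 12.2 * 0.7
q = 0.0004372 m^3/s per m


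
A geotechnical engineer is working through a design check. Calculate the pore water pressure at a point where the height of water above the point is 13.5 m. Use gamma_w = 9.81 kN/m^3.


Using u = gamma_w * h_w
u = 9.81 * 13.5
u = 132.44 kPa


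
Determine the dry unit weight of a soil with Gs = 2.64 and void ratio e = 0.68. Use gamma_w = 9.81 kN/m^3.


Result: 15.416 kN/m^3

Derivation:
Using gamma_d = Gs * gamma_w / (1 + e)
gamma_d = 2.64 * 9.81 / (1 + 0.68)
gamma_d = 2.64 * 9.81 / 1.68
gamma_d = 15.416 kN/m^3


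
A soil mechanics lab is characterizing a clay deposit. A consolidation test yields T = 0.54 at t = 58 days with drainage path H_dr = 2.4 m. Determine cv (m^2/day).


Using cv = T * H_dr^2 / t
H_dr^2 = 2.4^2 = 5.76
cv = 0.54 * 5.76 / 58
cv = 0.05363 m^2/day


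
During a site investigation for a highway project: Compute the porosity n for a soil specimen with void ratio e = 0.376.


Using the relation n = e / (1 + e)
n = 0.376 / (1 + 0.376)
n = 0.376 / 1.376
n = 0.2733


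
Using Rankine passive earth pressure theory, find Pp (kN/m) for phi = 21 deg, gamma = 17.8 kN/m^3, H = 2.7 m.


Compute passive earth pressure coefficient:
Kp = tan^2(45 + phi/2) = tan^2(55.5) = 2.117051
Compute passive force:
Pp = 0.5 * Kp * gamma * H^2
Pp = 0.5 * 2.117051 * 17.8 * 2.7^2
Pp = 137.36 kN/m


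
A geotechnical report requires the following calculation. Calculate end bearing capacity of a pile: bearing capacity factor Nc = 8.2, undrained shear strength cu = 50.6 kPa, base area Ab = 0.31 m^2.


Using Qb = Nc * cu * Ab
Qb = 8.2 * 50.6 * 0.31
Qb = 128.63 kN


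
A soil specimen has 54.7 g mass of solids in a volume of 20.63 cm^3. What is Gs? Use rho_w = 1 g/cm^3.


Using Gs = m_s / (V_s * rho_w)
Since rho_w = 1 g/cm^3:
Gs = 54.7 / 20.63
Gs = 2.651


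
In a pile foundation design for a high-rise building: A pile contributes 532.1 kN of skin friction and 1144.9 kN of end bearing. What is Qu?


Using Qu = Qf + Qb
Qu = 532.1 + 1144.9
Qu = 1677.0 kN


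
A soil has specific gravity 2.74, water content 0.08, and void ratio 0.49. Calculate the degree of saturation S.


Using S = Gs * w / e
S = 2.74 * 0.08 / 0.49
S = 0.4473


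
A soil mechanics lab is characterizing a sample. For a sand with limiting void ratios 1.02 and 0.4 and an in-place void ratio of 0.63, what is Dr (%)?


Using Dr = (e_max - e) / (e_max - e_min) * 100
e_max - e = 1.02 - 0.63 = 0.39
e_max - e_min = 1.02 - 0.4 = 0.62
Dr = 0.39 / 0.62 * 100
Dr = 62.9 %


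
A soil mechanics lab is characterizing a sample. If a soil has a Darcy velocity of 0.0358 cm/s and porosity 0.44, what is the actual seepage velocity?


Using v_s = v_d / n
v_s = 0.0358 / 0.44
v_s = 0.08136 cm/s


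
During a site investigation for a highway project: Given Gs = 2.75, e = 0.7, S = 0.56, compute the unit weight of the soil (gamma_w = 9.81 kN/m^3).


Using gamma = gamma_w * (Gs + S*e) / (1 + e)
Numerator: Gs + S*e = 2.75 + 0.56*0.7 = 3.142
Denominator: 1 + e = 1 + 0.7 = 1.7
gamma = 9.81 * 3.142 / 1.7
gamma = 18.131 kN/m^3


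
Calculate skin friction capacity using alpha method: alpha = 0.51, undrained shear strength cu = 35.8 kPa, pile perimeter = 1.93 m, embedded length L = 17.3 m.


Using Qs = alpha * cu * perimeter * L
Qs = 0.51 * 35.8 * 1.93 * 17.3
Qs = 609.62 kN


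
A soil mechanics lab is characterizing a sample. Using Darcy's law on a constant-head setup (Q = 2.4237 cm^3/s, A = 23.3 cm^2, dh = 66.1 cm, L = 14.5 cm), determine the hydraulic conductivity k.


Compute hydraulic gradient:
i = dh / L = 66.1 / 14.5 = 4.55862
Then apply Darcy's law:
k = Q / (A * i)
k = 2.4237 / (23.3 * 4.55862)
k = 2.4237 / 106.216
k = 0.022819 cm/s


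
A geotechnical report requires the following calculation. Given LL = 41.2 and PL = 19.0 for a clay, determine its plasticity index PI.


Using PI = LL - PL
PI = 41.2 - 19.0
PI = 22.2


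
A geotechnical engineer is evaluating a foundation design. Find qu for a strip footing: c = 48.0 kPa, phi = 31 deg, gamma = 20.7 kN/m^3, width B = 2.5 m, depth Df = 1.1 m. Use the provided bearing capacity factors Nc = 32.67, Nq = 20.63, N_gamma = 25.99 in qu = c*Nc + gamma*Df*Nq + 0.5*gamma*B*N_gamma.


Compute qu = c*Nc + gamma*Df*Nq + 0.5*gamma*B*N_gamma
Term 1: 48.0 * 32.67 = 1568.16
Term 2: 20.7 * 1.1 * 20.63 = 469.7451
Term 3: 0.5 * 20.7 * 2.5 * 25.99 = 672.49125
qu = 1568.16 + 469.7451 + 672.49125
qu = 2710.4 kPa


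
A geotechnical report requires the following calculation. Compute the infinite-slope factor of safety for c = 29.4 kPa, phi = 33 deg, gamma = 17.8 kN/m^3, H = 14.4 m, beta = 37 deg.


Using Fs = c / (gamma*H*sin(beta)*cos(beta)) + tan(phi)/tan(beta)
Cohesion contribution = 29.4 / (17.8*14.4*sin(37)*cos(37))
Cohesion contribution = 0.238645
Friction contribution = tan(33)/tan(37) = 0.861793
Fs = 0.238645 + 0.861793
Fs = 1.1


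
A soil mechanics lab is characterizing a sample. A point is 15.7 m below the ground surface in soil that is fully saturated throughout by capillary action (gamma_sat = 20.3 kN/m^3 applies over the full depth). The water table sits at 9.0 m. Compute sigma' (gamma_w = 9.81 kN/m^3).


Result: 252.98 kPa

Derivation:
Total stress = gamma_sat * depth
sigma = 20.3 * 15.7 = 318.71 kPa
Pore water pressure u = gamma_w * (depth - d_wt)
u = 9.81 * (15.7 - 9.0) = 65.727 kPa
Effective stress = sigma - u
sigma' = 318.71 - 65.727 = 252.98 kPa


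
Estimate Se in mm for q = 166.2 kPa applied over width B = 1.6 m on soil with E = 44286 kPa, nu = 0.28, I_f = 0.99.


Using Se = q * B * (1 - nu^2) * I_f / E
1 - nu^2 = 1 - 0.28^2 = 0.9216
Se = 166.2 * 1.6 * 0.9216 * 0.99 / 44286
Se = 0.005479 m
Convert to mm: Se = 0.005479 * 1000 = 5.479 mm


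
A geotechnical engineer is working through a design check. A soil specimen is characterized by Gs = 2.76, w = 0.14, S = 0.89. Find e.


Result: 0.4342

Derivation:
Using the relation e = Gs * w / S
e = 2.76 * 0.14 / 0.89
e = 0.4342


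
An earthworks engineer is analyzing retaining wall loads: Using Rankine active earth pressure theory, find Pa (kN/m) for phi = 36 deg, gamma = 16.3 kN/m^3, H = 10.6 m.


Compute active earth pressure coefficient:
Ka = tan^2(45 - phi/2) = tan^2(27.0) = 0.259616
Compute active force:
Pa = 0.5 * Ka * gamma * H^2
Pa = 0.5 * 0.259616 * 16.3 * 10.6^2
Pa = 237.74 kN/m


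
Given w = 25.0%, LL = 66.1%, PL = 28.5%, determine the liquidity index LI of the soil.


Result: -0.093

Derivation:
First compute the plasticity index:
PI = LL - PL = 66.1 - 28.5 = 37.6
Then compute the liquidity index:
LI = (w - PL) / PI
LI = (25.0 - 28.5) / 37.6
LI = -0.093


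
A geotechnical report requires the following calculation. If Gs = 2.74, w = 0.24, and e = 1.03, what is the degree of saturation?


Using S = Gs * w / e
S = 2.74 * 0.24 / 1.03
S = 0.6384


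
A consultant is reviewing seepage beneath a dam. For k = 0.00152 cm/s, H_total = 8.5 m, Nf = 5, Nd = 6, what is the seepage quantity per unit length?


Result: 0.0001077 m^3/s per m

Derivation:
Convert k to m/s for unit consistency with H:
k = 0.00152 cm/s = 0.00152 / 100 m/s = 1.52e-05 m/s
Using q = k * H * Nf / Nd
Nf / Nd = 5 / 6 = 0.8333
q = 1.52e-05 * 8.5 * 0.8333
q = 0.0001077 m^3/s per m


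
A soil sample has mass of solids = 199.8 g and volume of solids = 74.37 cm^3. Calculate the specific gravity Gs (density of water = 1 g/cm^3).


Using Gs = m_s / (V_s * rho_w)
Since rho_w = 1 g/cm^3:
Gs = 199.8 / 74.37
Gs = 2.687


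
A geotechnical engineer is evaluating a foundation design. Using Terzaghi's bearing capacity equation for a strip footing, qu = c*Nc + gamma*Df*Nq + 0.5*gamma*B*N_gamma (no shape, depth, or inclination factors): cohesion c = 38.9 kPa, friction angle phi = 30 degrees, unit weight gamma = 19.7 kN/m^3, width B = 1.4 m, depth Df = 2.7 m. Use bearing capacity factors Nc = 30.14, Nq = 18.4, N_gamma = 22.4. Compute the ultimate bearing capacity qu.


Compute qu = c*Nc + gamma*Df*Nq + 0.5*gamma*B*N_gamma
Term 1: 38.9 * 30.14 = 1172.446
Term 2: 19.7 * 2.7 * 18.4 = 978.696
Term 3: 0.5 * 19.7 * 1.4 * 22.4 = 308.896
qu = 1172.446 + 978.696 + 308.896
qu = 2460.04 kPa
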